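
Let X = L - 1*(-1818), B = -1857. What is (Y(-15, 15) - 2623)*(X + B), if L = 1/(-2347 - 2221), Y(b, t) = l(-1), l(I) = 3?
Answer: 116690215/1142 ≈ 1.0218e+5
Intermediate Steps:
Y(b, t) = 3
L = -1/4568 (L = 1/(-4568) = -1/4568 ≈ -0.00021891)
X = 8304623/4568 (X = -1/4568 - 1*(-1818) = -1/4568 + 1818 = 8304623/4568 ≈ 1818.0)
(Y(-15, 15) - 2623)*(X + B) = (3 - 2623)*(8304623/4568 - 1857) = -2620*(-178153/4568) = 116690215/1142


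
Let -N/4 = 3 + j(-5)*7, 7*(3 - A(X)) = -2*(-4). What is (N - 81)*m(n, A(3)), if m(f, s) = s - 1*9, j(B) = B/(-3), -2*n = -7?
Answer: 20950/21 ≈ 997.62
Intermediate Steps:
n = 7/2 (n = -½*(-7) = 7/2 ≈ 3.5000)
j(B) = -B/3 (j(B) = B*(-⅓) = -B/3)
A(X) = 13/7 (A(X) = 3 - (-2)*(-4)/7 = 3 - ⅐*8 = 3 - 8/7 = 13/7)
N = -176/3 (N = -4*(3 - ⅓*(-5)*7) = -4*(3 + (5/3)*7) = -4*(3 + 35/3) = -4*44/3 = -176/3 ≈ -58.667)
m(f, s) = -9 + s (m(f, s) = s - 9 = -9 + s)
(N - 81)*m(n, A(3)) = (-176/3 - 81)*(-9 + 13/7) = -419/3*(-50/7) = 20950/21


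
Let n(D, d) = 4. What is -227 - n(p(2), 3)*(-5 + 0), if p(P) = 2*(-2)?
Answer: -207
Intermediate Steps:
p(P) = -4
-227 - n(p(2), 3)*(-5 + 0) = -227 - 4*(-5 + 0) = -227 - 4*(-5) = -227 - 1*(-20) = -227 + 20 = -207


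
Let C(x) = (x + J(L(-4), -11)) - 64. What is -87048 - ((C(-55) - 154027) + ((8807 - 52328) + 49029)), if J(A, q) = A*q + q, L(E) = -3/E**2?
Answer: 985583/16 ≈ 61599.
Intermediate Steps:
L(E) = -3/E**2
J(A, q) = q + A*q
C(x) = -1167/16 + x (C(x) = (x - 11*(1 - 3/(-4)**2)) - 64 = (x - 11*(1 - 3*1/16)) - 64 = (x - 11*(1 - 3/16)) - 64 = (x - 11*13/16) - 64 = (x - 143/16) - 64 = (-143/16 + x) - 64 = -1167/16 + x)
-87048 - ((C(-55) - 154027) + ((8807 - 52328) + 49029)) = -87048 - (((-1167/16 - 55) - 154027) + ((8807 - 52328) + 49029)) = -87048 - ((-2047/16 - 154027) + (-43521 + 49029)) = -87048 - (-2466479/16 + 5508) = -87048 - 1*(-2378351/16) = -87048 + 2378351/16 = 985583/16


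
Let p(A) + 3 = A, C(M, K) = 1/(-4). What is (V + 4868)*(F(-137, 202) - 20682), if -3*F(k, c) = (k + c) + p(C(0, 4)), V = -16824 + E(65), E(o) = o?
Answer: 2954093021/12 ≈ 2.4617e+8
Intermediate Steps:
C(M, K) = -1/4
p(A) = -3 + A
V = -16759 (V = -16824 + 65 = -16759)
F(k, c) = 13/12 - c/3 - k/3 (F(k, c) = -((k + c) + (-3 - 1/4))/3 = -((c + k) - 13/4)/3 = -(-13/4 + c + k)/3 = 13/12 - c/3 - k/3)
(V + 4868)*(F(-137, 202) - 20682) = (-16759 + 4868)*((13/12 - 1/3*202 - 1/3*(-137)) - 20682) = -11891*((13/12 - 202/3 + 137/3) - 20682) = -11891*(-247/12 - 20682) = -11891*(-248431/12) = 2954093021/12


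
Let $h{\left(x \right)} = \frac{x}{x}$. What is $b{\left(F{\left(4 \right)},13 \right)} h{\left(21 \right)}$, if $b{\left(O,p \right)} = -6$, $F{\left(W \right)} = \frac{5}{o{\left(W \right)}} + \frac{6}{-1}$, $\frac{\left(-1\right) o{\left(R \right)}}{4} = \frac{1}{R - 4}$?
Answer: $-6$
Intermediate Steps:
$o{\left(R \right)} = - \frac{4}{-4 + R}$ ($o{\left(R \right)} = - \frac{4}{R - 4} = - \frac{4}{-4 + R}$)
$F{\left(W \right)} = -1 - \frac{5 W}{4}$ ($F{\left(W \right)} = \frac{5}{\left(-4\right) \frac{1}{-4 + W}} + \frac{6}{-1} = 5 \left(1 - \frac{W}{4}\right) + 6 \left(-1\right) = \left(5 - \frac{5 W}{4}\right) - 6 = -1 - \frac{5 W}{4}$)
$h{\left(x \right)} = 1$
$b{\left(F{\left(4 \right)},13 \right)} h{\left(21 \right)} = \left(-6\right) 1 = -6$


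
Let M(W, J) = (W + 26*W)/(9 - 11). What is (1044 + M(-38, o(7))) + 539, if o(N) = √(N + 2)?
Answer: 2096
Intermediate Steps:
o(N) = √(2 + N)
M(W, J) = -27*W/2 (M(W, J) = (27*W)/(-2) = (27*W)*(-½) = -27*W/2)
(1044 + M(-38, o(7))) + 539 = (1044 - 27/2*(-38)) + 539 = (1044 + 513) + 539 = 1557 + 539 = 2096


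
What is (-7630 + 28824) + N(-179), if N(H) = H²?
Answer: 53235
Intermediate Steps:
(-7630 + 28824) + N(-179) = (-7630 + 28824) + (-179)² = 21194 + 32041 = 53235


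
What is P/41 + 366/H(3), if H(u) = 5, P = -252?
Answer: 13746/205 ≈ 67.054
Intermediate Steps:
P/41 + 366/H(3) = -252/41 + 366/5 = 13746/205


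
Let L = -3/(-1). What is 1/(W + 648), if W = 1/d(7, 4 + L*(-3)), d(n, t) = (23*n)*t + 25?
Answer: 780/505439 ≈ 0.0015432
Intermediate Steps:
L = 3 (L = -3*(-1) = 3)
d(n, t) = 25 + 23*n*t (d(n, t) = 23*n*t + 25 = 25 + 23*n*t)
W = -1/780 (W = 1/(25 + 23*7*(4 + 3*(-3))) = 1/(25 + 23*7*(4 - 9)) = 1/(25 + 23*7*(-5)) = 1/(25 - 805) = 1/(-780) = -1/780 ≈ -0.0012821)
1/(W + 648) = 1/(-1/780 + 648) = 1/(505439/780) = 780/505439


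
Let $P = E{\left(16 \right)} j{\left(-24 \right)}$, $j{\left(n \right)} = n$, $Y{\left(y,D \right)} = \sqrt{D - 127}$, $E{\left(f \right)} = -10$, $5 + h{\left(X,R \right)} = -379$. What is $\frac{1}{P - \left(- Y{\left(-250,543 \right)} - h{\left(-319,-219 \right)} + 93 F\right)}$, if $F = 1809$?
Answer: $- \frac{168381}{28352160745} - \frac{4 \sqrt{26}}{28352160745} \approx -5.9396 \cdot 10^{-6}$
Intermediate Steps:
$h{\left(X,R \right)} = -384$ ($h{\left(X,R \right)} = -5 - 379 = -384$)
$Y{\left(y,D \right)} = \sqrt{-127 + D}$
$P = 240$ ($P = \left(-10\right) \left(-24\right) = 240$)
$\frac{1}{P - \left(- Y{\left(-250,543 \right)} - h{\left(-319,-219 \right)} + 93 F\right)} = \frac{1}{240 + \left(\left(\left(-93\right) 1809 - 384\right) + \sqrt{-127 + 543}\right)} = \frac{1}{240 + \left(\left(-168237 - 384\right) + \sqrt{416}\right)} = \frac{1}{240 - \left(168621 - 4 \sqrt{26}\right)} = \frac{1}{-168381 + 4 \sqrt{26}}$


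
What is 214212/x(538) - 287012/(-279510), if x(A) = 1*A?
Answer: 124026464/310695 ≈ 399.19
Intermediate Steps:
x(A) = A
214212/x(538) - 287012/(-279510) = 214212/538 - 287012/(-279510) = 214212*(1/538) - 287012*(-1/279510) = 107106/269 + 1186/1155 = 124026464/310695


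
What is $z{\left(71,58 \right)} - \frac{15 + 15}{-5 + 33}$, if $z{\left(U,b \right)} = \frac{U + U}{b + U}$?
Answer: $\frac{53}{1806} \approx 0.029347$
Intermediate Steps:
$z{\left(U,b \right)} = \frac{2 U}{U + b}$
$z{\left(71,58 \right)} - \frac{15 + 15}{-5 + 33} = 2 \cdot 71 \frac{1}{71 + 58} - \frac{15 + 15}{-5 + 33} = 2 \cdot 71 \cdot \frac{1}{129} - \frac{30}{28} = 2 \cdot 71 \cdot \frac{1}{129} - 30 \cdot \frac{1}{28} = \frac{142}{129} - \frac{15}{14} = \frac{53}{1806}$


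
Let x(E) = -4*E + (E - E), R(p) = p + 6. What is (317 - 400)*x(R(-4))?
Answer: 664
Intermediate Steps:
R(p) = 6 + p
x(E) = -4*E (x(E) = -4*E + 0 = -4*E)
(317 - 400)*x(R(-4)) = (317 - 400)*(-4*(6 - 4)) = -(-332)*2 = -83*(-8) = 664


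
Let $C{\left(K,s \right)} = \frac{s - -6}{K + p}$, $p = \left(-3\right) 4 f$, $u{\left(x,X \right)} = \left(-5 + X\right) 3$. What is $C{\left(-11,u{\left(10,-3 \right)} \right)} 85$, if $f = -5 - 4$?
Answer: $- \frac{1530}{97} \approx -15.773$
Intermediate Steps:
$f = -9$
$u{\left(x,X \right)} = -15 + 3 X$
$p = 108$ ($p = \left(-3\right) 4 \left(-9\right) = \left(-12\right) \left(-9\right) = 108$)
$C{\left(K,s \right)} = \frac{6 + s}{108 + K}$ ($C{\left(K,s \right)} = \frac{s - -6}{K + 108} = \frac{s + 6}{108 + K} = \frac{6 + s}{108 + K}$)
$C{\left(-11,u{\left(10,-3 \right)} \right)} 85 = \frac{6 + \left(-15 + 3 \left(-3\right)\right)}{108 - 11} \cdot 85 = \frac{6 - 24}{97} \cdot 85 = \frac{1}{97} \left(-18\right) 85 = \left(- \frac{18}{97}\right) 85 = - \frac{1530}{97}$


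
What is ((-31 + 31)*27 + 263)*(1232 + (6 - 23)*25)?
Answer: 212241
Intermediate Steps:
((-31 + 31)*27 + 263)*(1232 + (6 - 23)*25) = (0*27 + 263)*(1232 - 17*25) = (0 + 263)*(1232 - 425) = 263*807 = 212241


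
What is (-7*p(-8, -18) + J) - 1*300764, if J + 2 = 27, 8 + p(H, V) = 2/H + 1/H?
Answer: -2405443/8 ≈ -3.0068e+5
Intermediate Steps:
p(H, V) = -8 + 3/H (p(H, V) = -8 + (2/H + 1/H) = -8 + 3/H)
J = 25 (J = -2 + 27 = 25)
(-7*p(-8, -18) + J) - 1*300764 = (-7*(-8 + 3/(-8)) + 25) - 1*300764 = (-7*(-8 + 3*(-⅛)) + 25) - 300764 = (-7*(-8 - 3/8) + 25) - 300764 = (-7*(-67/8) + 25) - 300764 = (469/8 + 25) - 300764 = 669/8 - 300764 = -2405443/8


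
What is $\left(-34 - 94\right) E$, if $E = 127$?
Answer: $-16256$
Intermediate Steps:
$\left(-34 - 94\right) E = \left(-34 - 94\right) 127 = \left(-128\right) 127 = -16256$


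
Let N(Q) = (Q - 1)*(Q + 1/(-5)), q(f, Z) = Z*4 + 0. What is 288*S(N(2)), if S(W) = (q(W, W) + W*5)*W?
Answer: 209952/25 ≈ 8398.1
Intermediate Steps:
q(f, Z) = 4*Z (q(f, Z) = 4*Z + 0 = 4*Z)
N(Q) = (-1 + Q)*(-⅕ + Q) (N(Q) = (-1 + Q)*(Q - ⅕) = (-1 + Q)*(-⅕ + Q))
S(W) = 9*W² (S(W) = (4*W + W*5)*W = (4*W + 5*W)*W = (9*W)*W = 9*W²)
288*S(N(2)) = 288*(9*(⅕ + 2² - 6/5*2)²) = 288*(9*(⅕ + 4 - 12/5)²) = 288*(9*(9/5)²) = 288*(9*(81/25)) = 288*(729/25) = 209952/25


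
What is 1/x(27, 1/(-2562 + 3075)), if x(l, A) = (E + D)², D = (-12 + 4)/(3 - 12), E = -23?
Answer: 81/39601 ≈ 0.0020454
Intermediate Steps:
D = 8/9 (D = -8/(-9) = -8*(-⅑) = 8/9 ≈ 0.88889)
x(l, A) = 39601/81 (x(l, A) = (-23 + 8/9)² = (-199/9)² = 39601/81)
1/x(27, 1/(-2562 + 3075)) = 1/(39601/81) = 81/39601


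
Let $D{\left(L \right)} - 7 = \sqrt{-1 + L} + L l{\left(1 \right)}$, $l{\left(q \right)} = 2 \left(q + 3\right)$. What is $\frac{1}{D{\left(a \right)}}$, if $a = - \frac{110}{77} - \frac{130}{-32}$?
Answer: $\frac{7336}{205505} - \frac{28 \sqrt{1281}}{616515} \approx 0.034072$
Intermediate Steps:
$l{\left(q \right)} = 6 + 2 q$ ($l{\left(q \right)} = 2 \left(3 + q\right) = 6 + 2 q$)
$a = \frac{295}{112}$ ($a = \left(-110\right) \frac{1}{77} - - \frac{65}{16} = - \frac{10}{7} + \frac{65}{16} = \frac{295}{112} \approx 2.6339$)
$D{\left(L \right)} = 7 + \sqrt{-1 + L} + 8 L$ ($D{\left(L \right)} = 7 + \left(\sqrt{-1 + L} + L \left(6 + 2 \cdot 1\right)\right) = 7 + \left(\sqrt{-1 + L} + L \left(6 + 2\right)\right) = 7 + \left(\sqrt{-1 + L} + L 8\right) = 7 + \left(\sqrt{-1 + L} + 8 L\right) = 7 + \sqrt{-1 + L} + 8 L$)
$\frac{1}{D{\left(a \right)}} = \frac{1}{7 + \sqrt{-1 + \frac{295}{112}} + 8 \cdot \frac{295}{112}} = \frac{1}{7 + \sqrt{\frac{183}{112}} + \frac{295}{14}} = \frac{1}{7 + \frac{\sqrt{1281}}{28} + \frac{295}{14}} = \frac{1}{\frac{393}{14} + \frac{\sqrt{1281}}{28}}$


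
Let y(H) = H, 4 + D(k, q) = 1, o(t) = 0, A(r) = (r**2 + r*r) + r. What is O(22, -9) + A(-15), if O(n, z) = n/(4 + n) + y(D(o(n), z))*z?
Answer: 6017/13 ≈ 462.85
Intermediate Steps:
A(r) = r + 2*r**2 (A(r) = (r**2 + r**2) + r = 2*r**2 + r = r + 2*r**2)
D(k, q) = -3 (D(k, q) = -4 + 1 = -3)
O(n, z) = -3*z + n/(4 + n) (O(n, z) = n/(4 + n) - 3*z = -3*z + n/(4 + n))
O(22, -9) + A(-15) = (22 - 12*(-9) - 3*22*(-9))/(4 + 22) - 15*(1 + 2*(-15)) = (22 + 108 + 594)/26 - 15*(1 - 30) = (1/26)*724 - 15*(-29) = 362/13 + 435 = 6017/13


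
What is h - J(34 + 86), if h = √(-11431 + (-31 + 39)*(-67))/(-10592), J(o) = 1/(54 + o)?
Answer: -1/174 - I*√11967/10592 ≈ -0.0057471 - 0.010328*I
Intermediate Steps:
h = -I*√11967/10592 (h = √(-11431 + 8*(-67))*(-1/10592) = √(-11431 - 536)*(-1/10592) = √(-11967)*(-1/10592) = (I*√11967)*(-1/10592) = -I*√11967/10592 ≈ -0.010328*I)
h - J(34 + 86) = -I*√11967/10592 - 1/(54 + (34 + 86)) = -I*√11967/10592 - 1/(54 + 120) = -I*√11967/10592 - 1/174 = -1/174 - I*√11967/10592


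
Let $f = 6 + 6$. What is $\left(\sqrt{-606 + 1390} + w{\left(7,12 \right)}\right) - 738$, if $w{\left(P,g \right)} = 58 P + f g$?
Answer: $-160$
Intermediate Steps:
$f = 12$
$w{\left(P,g \right)} = 12 g + 58 P$ ($w{\left(P,g \right)} = 58 P + 12 g = 12 g + 58 P$)
$\left(\sqrt{-606 + 1390} + w{\left(7,12 \right)}\right) - 738 = \left(\sqrt{-606 + 1390} + \left(12 \cdot 12 + 58 \cdot 7\right)\right) - 738 = \left(\sqrt{784} + \left(144 + 406\right)\right) - 738 = \left(28 + 550\right) - 738 = 578 - 738 = -160$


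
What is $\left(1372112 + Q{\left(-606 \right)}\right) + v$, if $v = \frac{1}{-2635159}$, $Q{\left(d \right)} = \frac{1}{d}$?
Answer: $\frac{2191134368563883}{1596906354} \approx 1.3721 \cdot 10^{6}$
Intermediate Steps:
$v = - \frac{1}{2635159} \approx -3.7948 \cdot 10^{-7}$
$\left(1372112 + Q{\left(-606 \right)}\right) + v = \left(1372112 + \frac{1}{-606}\right) - \frac{1}{2635159} = \left(1372112 - \frac{1}{606}\right) - \frac{1}{2635159} = \frac{831499871}{606} - \frac{1}{2635159} = \frac{2191134368563883}{1596906354}$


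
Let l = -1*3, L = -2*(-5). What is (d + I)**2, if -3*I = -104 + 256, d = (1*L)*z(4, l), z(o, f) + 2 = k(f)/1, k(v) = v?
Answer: 91204/9 ≈ 10134.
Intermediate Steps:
L = 10
l = -3
z(o, f) = -2 + f (z(o, f) = -2 + f/1 = -2 + f*1 = -2 + f)
d = -50 (d = (1*10)*(-2 - 3) = 10*(-5) = -50)
I = -152/3 (I = -(-104 + 256)/3 = -1/3*152 = -152/3 ≈ -50.667)
(d + I)**2 = (-50 - 152/3)**2 = (-302/3)**2 = 91204/9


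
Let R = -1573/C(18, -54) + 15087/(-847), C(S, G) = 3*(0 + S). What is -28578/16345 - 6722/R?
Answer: 4963926119658/35093189005 ≈ 141.45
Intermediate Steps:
C(S, G) = 3*S
R = -2147029/45738 (R = -1573/(3*18) + 15087/(-847) = -1573/54 + 15087*(-1/847) = -1573*1/54 - 15087/847 = -1573/54 - 15087/847 = -2147029/45738 ≈ -46.942)
-28578/16345 - 6722/R = -28578/16345 - 6722/(-2147029/45738) = -28578*1/16345 - 6722*(-45738/2147029) = -28578/16345 + 307450836/2147029 = 4963926119658/35093189005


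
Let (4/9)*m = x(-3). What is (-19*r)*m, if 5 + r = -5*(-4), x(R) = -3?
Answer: 7695/4 ≈ 1923.8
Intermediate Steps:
m = -27/4 (m = (9/4)*(-3) = -27/4 ≈ -6.7500)
r = 15 (r = -5 - 5*(-4) = -5 + 20 = 15)
(-19*r)*m = -19*15*(-27/4) = -285*(-27/4) = 7695/4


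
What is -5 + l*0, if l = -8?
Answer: -5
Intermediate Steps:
-5 + l*0 = -5 - 8*0 = -5 + 0 = -5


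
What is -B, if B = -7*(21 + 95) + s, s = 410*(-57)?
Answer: 24182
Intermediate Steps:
s = -23370
B = -24182 (B = -7*(21 + 95) - 23370 = -7*116 - 23370 = -812 - 23370 = -24182)
-B = -1*(-24182) = 24182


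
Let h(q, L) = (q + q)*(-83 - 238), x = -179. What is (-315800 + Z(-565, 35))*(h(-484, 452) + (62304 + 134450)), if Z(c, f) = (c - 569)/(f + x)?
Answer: -641035276717/4 ≈ -1.6026e+11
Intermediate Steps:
Z(c, f) = (-569 + c)/(-179 + f) (Z(c, f) = (c - 569)/(f - 179) = (-569 + c)/(-179 + f))
h(q, L) = -642*q (h(q, L) = (2*q)*(-321) = -642*q)
(-315800 + Z(-565, 35))*(h(-484, 452) + (62304 + 134450)) = (-315800 + (-569 - 565)/(-179 + 35))*(-642*(-484) + (62304 + 134450)) = (-315800 - 1134/(-144))*(310728 + 196754) = (-315800 - 1/144*(-1134))*507482 = (-315800 + 63/8)*507482 = -2526337/8*507482 = -641035276717/4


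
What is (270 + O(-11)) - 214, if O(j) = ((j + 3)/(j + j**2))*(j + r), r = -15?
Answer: 3184/55 ≈ 57.891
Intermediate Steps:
O(j) = (-15 + j)*(3 + j)/(j + j**2) (O(j) = ((j + 3)/(j + j**2))*(j - 15) = ((3 + j)/(j + j**2))*(-15 + j) = (-15 + j)*(3 + j)/(j + j**2))
(270 + O(-11)) - 214 = (270 + (-45 + (-11)**2 - 12*(-11))/((-11)*(1 - 11))) - 214 = (270 - 1/11*(-45 + 121 + 132)/(-10)) - 214 = (270 - 1/11*(-1/10)*208) - 214 = (270 + 104/55) - 214 = 14954/55 - 214 = 3184/55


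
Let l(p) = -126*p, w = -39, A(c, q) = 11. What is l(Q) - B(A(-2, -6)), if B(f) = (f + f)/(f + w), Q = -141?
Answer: 248735/14 ≈ 17767.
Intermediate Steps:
B(f) = 2*f/(-39 + f) (B(f) = (f + f)/(f - 39) = (2*f)/(-39 + f) = 2*f/(-39 + f))
l(Q) - B(A(-2, -6)) = -126*(-141) - 2*11/(-39 + 11) = 17766 - 2*11/(-28) = 17766 - 2*11*(-1)/28 = 17766 - 1*(-11/14) = 17766 + 11/14 = 248735/14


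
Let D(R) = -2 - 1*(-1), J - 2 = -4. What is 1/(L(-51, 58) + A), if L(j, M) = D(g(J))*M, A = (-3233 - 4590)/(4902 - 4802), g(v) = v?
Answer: -100/13623 ≈ -0.0073405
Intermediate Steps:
J = -2 (J = 2 - 4 = -2)
D(R) = -1 (D(R) = -2 + 1 = -1)
A = -7823/100 ≈ -78.230
L(j, M) = -M
1/(L(-51, 58) + A) = 1/(-1*58 - 7823/100) = 1/(-58 - 7823/100) = 1/(-13623/100) = -100/13623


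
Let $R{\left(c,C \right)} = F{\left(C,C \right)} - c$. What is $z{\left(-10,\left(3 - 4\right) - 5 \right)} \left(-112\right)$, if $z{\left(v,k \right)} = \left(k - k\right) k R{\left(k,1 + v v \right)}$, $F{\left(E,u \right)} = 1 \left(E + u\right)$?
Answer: $0$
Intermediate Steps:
$F{\left(E,u \right)} = E + u$
$R{\left(c,C \right)} = - c + 2 C$ ($R{\left(c,C \right)} = \left(C + C\right) - c = 2 C - c = - c + 2 C$)
$z{\left(v,k \right)} = 0$ ($z{\left(v,k \right)} = \left(k - k\right) k \left(- k + 2 \left(1 + v v\right)\right) = 0 k \left(- k + 2 \left(1 + v^{2}\right)\right) = 0 \left(- k + \left(2 + 2 v^{2}\right)\right) = 0 \left(2 - k + 2 v^{2}\right) = 0$)
$z{\left(-10,\left(3 - 4\right) - 5 \right)} \left(-112\right) = 0 \left(-112\right) = 0$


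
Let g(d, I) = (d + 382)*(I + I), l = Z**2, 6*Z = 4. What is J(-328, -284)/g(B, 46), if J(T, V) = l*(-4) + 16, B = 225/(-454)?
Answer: 14528/35853021 ≈ 0.00040521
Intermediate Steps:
Z = 2/3 (Z = (1/6)*4 = 2/3 ≈ 0.66667)
l = 4/9 (l = (2/3)**2 = 4/9 ≈ 0.44444)
B = -225/454 (B = 225*(-1/454) = -225/454 ≈ -0.49559)
J(T, V) = 128/9 (J(T, V) = (4/9)*(-4) + 16 = -16/9 + 16 = 128/9)
g(d, I) = 2*I*(382 + d) (g(d, I) = (382 + d)*(2*I) = 2*I*(382 + d))
J(-328, -284)/g(B, 46) = 128/(9*((2*46*(382 - 225/454)))) = 128/(9*((2*46*(173203/454)))) = 128/(9*(7967338/227)) = (128/9)*(227/7967338) = 14528/35853021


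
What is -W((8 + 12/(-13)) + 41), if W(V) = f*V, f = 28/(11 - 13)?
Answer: 8750/13 ≈ 673.08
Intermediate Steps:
f = -14 (f = 28/(-2) = 28*(-½) = -14)
W(V) = -14*V
-W((8 + 12/(-13)) + 41) = -(-14)*((8 + 12/(-13)) + 41) = -(-14)*((8 + 12*(-1/13)) + 41) = -(-14)*((8 - 12/13) + 41) = -(-14)*(92/13 + 41) = -(-14)*625/13 = -1*(-8750/13) = 8750/13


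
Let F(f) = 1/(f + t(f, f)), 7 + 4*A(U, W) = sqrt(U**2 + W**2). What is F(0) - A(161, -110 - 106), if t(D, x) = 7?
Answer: 53/28 - sqrt(72577)/4 ≈ -65.457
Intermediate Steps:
A(U, W) = -7/4 + sqrt(U**2 + W**2)/4
F(f) = 1/(7 + f) (F(f) = 1/(f + 7) = 1/(7 + f))
F(0) - A(161, -110 - 106) = 1/(7 + 0) - (-7/4 + sqrt(161**2 + (-110 - 106)**2)/4) = 1/7 - (-7/4 + sqrt(25921 + (-216)**2)/4) = 1/7 - (-7/4 + sqrt(25921 + 46656)/4) = 1/7 - (-7/4 + sqrt(72577)/4) = 1/7 + (7/4 - sqrt(72577)/4) = 53/28 - sqrt(72577)/4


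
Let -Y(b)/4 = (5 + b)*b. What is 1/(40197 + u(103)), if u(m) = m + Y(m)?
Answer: -1/4196 ≈ -0.00023832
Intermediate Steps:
Y(b) = -4*b*(5 + b) (Y(b) = -4*(5 + b)*b = -4*b*(5 + b))
u(m) = m - 4*m*(5 + m)
1/(40197 + u(103)) = 1/(40197 + 103*(-19 - 4*103)) = 1/(40197 + 103*(-19 - 412)) = 1/(40197 + 103*(-431)) = 1/(40197 - 44393) = 1/(-4196) = -1/4196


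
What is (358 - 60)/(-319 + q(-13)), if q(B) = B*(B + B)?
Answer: 298/19 ≈ 15.684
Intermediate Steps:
q(B) = 2*B**2 (q(B) = B*(2*B) = 2*B**2)
(358 - 60)/(-319 + q(-13)) = (358 - 60)/(-319 + 2*(-13)**2) = 298/(-319 + 2*169) = 298/(-319 + 338) = 298/19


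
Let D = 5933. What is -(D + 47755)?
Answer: -53688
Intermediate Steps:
-(D + 47755) = -(5933 + 47755) = -1*53688 = -53688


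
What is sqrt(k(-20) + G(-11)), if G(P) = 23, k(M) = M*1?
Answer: sqrt(3) ≈ 1.7320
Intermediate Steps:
k(M) = M
sqrt(k(-20) + G(-11)) = sqrt(-20 + 23) = sqrt(3)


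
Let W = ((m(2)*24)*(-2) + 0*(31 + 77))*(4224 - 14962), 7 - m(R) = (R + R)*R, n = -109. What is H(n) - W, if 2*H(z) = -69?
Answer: 1030779/2 ≈ 5.1539e+5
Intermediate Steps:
m(R) = 7 - 2*R**2 (m(R) = 7 - (R + R)*R = 7 - 2*R*R = 7 - 2*R**2)
H(z) = -69/2 (H(z) = (1/2)*(-69) = -69/2)
W = -515424 (W = (((7 - 2*2**2)*24)*(-2) + 0*(31 + 77))*(4224 - 14962) = (((7 - 2*4)*24)*(-2) + 0*108)*(-10738) = (((7 - 8)*24)*(-2) + 0)*(-10738) = (-1*24*(-2) + 0)*(-10738) = (-24*(-2) + 0)*(-10738) = (48 + 0)*(-10738) = 48*(-10738) = -515424)
H(n) - W = -69/2 - 1*(-515424) = -69/2 + 515424 = 1030779/2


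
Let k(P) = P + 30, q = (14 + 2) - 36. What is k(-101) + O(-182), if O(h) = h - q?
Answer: -233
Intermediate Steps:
q = -20 (q = 16 - 36 = -20)
k(P) = 30 + P
O(h) = 20 + h (O(h) = h - 1*(-20) = h + 20 = 20 + h)
k(-101) + O(-182) = (30 - 101) + (20 - 182) = -71 - 162 = -233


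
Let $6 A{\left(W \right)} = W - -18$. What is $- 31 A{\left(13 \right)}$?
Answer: $- \frac{961}{6} \approx -160.17$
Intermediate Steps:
$A{\left(W \right)} = 3 + \frac{W}{6}$ ($A{\left(W \right)} = \frac{W - -18}{6} = \frac{W + 18}{6} = \frac{18 + W}{6} = 3 + \frac{W}{6}$)
$- 31 A{\left(13 \right)} = - 31 \left(3 + \frac{1}{6} \cdot 13\right) = - 31 \left(3 + \frac{13}{6}\right) = \left(-31\right) \frac{31}{6} = - \frac{961}{6}$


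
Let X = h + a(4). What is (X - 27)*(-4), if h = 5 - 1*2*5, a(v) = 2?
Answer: 120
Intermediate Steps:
h = -5 (h = 5 - 2*5 = 5 - 10 = -5)
X = -3 (X = -5 + 2 = -3)
(X - 27)*(-4) = (-3 - 27)*(-4) = -30*(-4) = 120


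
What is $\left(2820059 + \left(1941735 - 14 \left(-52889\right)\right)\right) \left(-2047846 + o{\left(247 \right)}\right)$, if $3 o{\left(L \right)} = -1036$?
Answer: $-11269640281920$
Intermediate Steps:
$o{\left(L \right)} = - \frac{1036}{3}$ ($o{\left(L \right)} = \frac{1}{3} \left(-1036\right) = - \frac{1036}{3}$)
$\left(2820059 + \left(1941735 - 14 \left(-52889\right)\right)\right) \left(-2047846 + o{\left(247 \right)}\right) = \left(2820059 + \left(1941735 - 14 \left(-52889\right)\right)\right) \left(-2047846 - \frac{1036}{3}\right) = \left(2820059 + \left(1941735 - -740446\right)\right) \left(- \frac{6144574}{3}\right) = \left(2820059 + \left(1941735 + 740446\right)\right) \left(- \frac{6144574}{3}\right) = \left(2820059 + 2682181\right) \left(- \frac{6144574}{3}\right) = 5502240 \left(- \frac{6144574}{3}\right) = -11269640281920$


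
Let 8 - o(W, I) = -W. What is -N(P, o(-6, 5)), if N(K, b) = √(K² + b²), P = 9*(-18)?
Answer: -2*√6562 ≈ -162.01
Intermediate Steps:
o(W, I) = 8 + W (o(W, I) = 8 - (-1)*W = 8 + W)
P = -162
-N(P, o(-6, 5)) = -√((-162)² + (8 - 6)²) = -√(26244 + 2²) = -√(26244 + 4) = -√26248 = -2*√6562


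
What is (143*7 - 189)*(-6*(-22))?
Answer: 107184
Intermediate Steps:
(143*7 - 189)*(-6*(-22)) = (1001 - 189)*132 = 812*132 = 107184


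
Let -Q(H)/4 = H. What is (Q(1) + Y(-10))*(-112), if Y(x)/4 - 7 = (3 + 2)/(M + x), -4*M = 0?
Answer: -2464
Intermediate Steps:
M = 0 (M = -¼*0 = 0)
Q(H) = -4*H
Y(x) = 28 + 20/x (Y(x) = 28 + 4*((3 + 2)/(0 + x)) = 28 + 4*(5/x) = 28 + 20/x)
(Q(1) + Y(-10))*(-112) = (-4*1 + (28 + 20/(-10)))*(-112) = (-4 + (28 + 20*(-⅒)))*(-112) = (-4 + (28 - 2))*(-112) = (-4 + 26)*(-112) = 22*(-112) = -2464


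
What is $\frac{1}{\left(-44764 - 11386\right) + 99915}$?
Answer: $\frac{1}{43765} \approx 2.2849 \cdot 10^{-5}$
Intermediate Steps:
$\frac{1}{\left(-44764 - 11386\right) + 99915} = \frac{1}{-56150 + 99915} = \frac{1}{43765}$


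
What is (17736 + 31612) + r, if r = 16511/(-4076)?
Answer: 201125937/4076 ≈ 49344.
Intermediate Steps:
r = -16511/4076 (r = 16511*(-1/4076) = -16511/4076 ≈ -4.0508)
(17736 + 31612) + r = (17736 + 31612) - 16511/4076 = 49348 - 16511/4076 = 201125937/4076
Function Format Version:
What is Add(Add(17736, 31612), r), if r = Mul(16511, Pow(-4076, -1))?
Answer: Rational(201125937, 4076) ≈ 49344.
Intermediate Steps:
r = Rational(-16511, 4076) (r = Mul(16511, Rational(-1, 4076)) = Rational(-16511, 4076) ≈ -4.0508)
Add(Add(17736, 31612), r) = Add(Add(17736, 31612), Rational(-16511, 4076)) = Add(49348, Rational(-16511, 4076)) = Rational(201125937, 4076)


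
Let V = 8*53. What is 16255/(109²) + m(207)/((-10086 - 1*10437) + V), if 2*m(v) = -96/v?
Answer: 22543128001/16476939111 ≈ 1.3682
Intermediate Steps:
m(v) = -48/v (m(v) = (-96/v)/2 = -48/v)
V = 424
16255/(109²) + m(207)/((-10086 - 1*10437) + V) = 16255/(109²) + (-48/207)/((-10086 - 1*10437) + 424) = 16255/11881 + (-48*1/207)/((-10086 - 10437) + 424) = 16255*(1/11881) - 16/(69*(-20523 + 424)) = 16255/11881 - 16/69/(-20099) = 16255/11881 - 16/69*(-1/20099) = 16255/11881 + 16/1386831 = 22543128001/16476939111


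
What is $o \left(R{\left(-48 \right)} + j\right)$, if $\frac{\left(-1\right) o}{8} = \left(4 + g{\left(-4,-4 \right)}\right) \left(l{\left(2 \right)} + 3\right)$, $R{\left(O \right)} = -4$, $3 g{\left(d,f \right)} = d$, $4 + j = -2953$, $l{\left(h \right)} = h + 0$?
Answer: $315840$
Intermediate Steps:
$l{\left(h \right)} = h$
$j = -2957$ ($j = -4 - 2953 = -2957$)
$g{\left(d,f \right)} = \frac{d}{3}$
$o = - \frac{320}{3}$ ($o = - 8 \left(4 + \frac{1}{3} \left(-4\right)\right) \left(2 + 3\right) = - 8 \left(4 - \frac{4}{3}\right) 5 = - 8 \cdot \frac{8}{3} \cdot 5 = \left(-8\right) \frac{40}{3} = - \frac{320}{3} \approx -106.67$)
$o \left(R{\left(-48 \right)} + j\right) = - \frac{320 \left(-4 - 2957\right)}{3} = \left(- \frac{320}{3}\right) \left(-2961\right) = 315840$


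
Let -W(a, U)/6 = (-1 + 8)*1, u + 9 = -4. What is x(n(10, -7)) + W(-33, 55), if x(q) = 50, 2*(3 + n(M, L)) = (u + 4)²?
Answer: 8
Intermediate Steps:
u = -13 (u = -9 - 4 = -13)
n(M, L) = 75/2 (n(M, L) = -3 + (-13 + 4)²/2 = -3 + (½)*(-9)² = -3 + (½)*81 = -3 + 81/2 = 75/2)
W(a, U) = -42 (W(a, U) = -6*(-1 + 8) = -42)
x(n(10, -7)) + W(-33, 55) = 50 - 42 = 8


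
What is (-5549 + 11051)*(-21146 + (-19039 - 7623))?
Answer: -263039616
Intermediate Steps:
(-5549 + 11051)*(-21146 + (-19039 - 7623)) = 5502*(-21146 - 26662) = 5502*(-47808) = -263039616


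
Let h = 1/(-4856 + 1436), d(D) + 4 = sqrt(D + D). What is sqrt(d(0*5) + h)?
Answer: I*sqrt(1299695)/570 ≈ 2.0001*I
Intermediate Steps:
d(D) = -4 + sqrt(2)*sqrt(D) (d(D) = -4 + sqrt(D + D) = -4 + sqrt(2*D) = -4 + sqrt(2)*sqrt(D))
h = -1/3420 (h = 1/(-3420) = -1/3420 ≈ -0.00029240)
sqrt(d(0*5) + h) = sqrt((-4 + sqrt(2)*sqrt(0*5)) - 1/3420) = sqrt((-4 + sqrt(2)*sqrt(0)) - 1/3420) = sqrt((-4 + sqrt(2)*0) - 1/3420) = sqrt((-4 + 0) - 1/3420) = sqrt(-4 - 1/3420) = sqrt(-13681/3420) = I*sqrt(1299695)/570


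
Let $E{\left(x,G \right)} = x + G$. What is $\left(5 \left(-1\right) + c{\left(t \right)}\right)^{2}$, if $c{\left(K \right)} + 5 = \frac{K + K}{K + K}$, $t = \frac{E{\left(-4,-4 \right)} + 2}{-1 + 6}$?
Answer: $81$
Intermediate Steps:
$E{\left(x,G \right)} = G + x$
$t = - \frac{6}{5}$ ($t = \frac{\left(-4 - 4\right) + 2}{-1 + 6} = \frac{-8 + 2}{5} = \left(-6\right) \frac{1}{5} = - \frac{6}{5} \approx -1.2$)
$c{\left(K \right)} = -4$ ($c{\left(K \right)} = -5 + \frac{K + K}{K + K} = -5 + \frac{2 K}{2 K} = -5 + 2 K \frac{1}{2 K} = -5 + 1 = -4$)
$\left(5 \left(-1\right) + c{\left(t \right)}\right)^{2} = \left(5 \left(-1\right) - 4\right)^{2} = \left(-5 - 4\right)^{2} = \left(-9\right)^{2} = 81$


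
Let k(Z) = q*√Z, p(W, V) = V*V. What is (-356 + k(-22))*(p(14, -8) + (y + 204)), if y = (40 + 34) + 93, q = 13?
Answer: -154860 + 5655*I*√22 ≈ -1.5486e+5 + 26524.0*I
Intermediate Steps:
p(W, V) = V²
k(Z) = 13*√Z
y = 167 (y = 74 + 93 = 167)
(-356 + k(-22))*(p(14, -8) + (y + 204)) = (-356 + 13*√(-22))*((-8)² + (167 + 204)) = (-356 + 13*(I*√22))*(64 + 371) = (-356 + 13*I*√22)*435 = -154860 + 5655*I*√22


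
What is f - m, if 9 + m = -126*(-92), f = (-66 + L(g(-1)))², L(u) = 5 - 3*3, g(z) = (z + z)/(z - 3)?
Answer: -6683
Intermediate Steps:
g(z) = 2*z/(-3 + z) (g(z) = (2*z)/(-3 + z) = 2*z/(-3 + z))
L(u) = -4 (L(u) = 5 - 9 = -4)
f = 4900 (f = (-66 - 4)² = (-70)² = 4900)
m = 11583 (m = -9 - 126*(-92) = -9 + 11592 = 11583)
f - m = 4900 - 1*11583 = 4900 - 11583 = -6683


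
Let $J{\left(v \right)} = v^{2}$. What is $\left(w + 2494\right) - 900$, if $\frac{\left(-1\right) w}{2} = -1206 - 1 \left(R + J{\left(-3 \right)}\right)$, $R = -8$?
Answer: $4008$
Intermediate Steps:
$w = 2414$ ($w = - 2 \left(-1206 - 1 \left(-8 + \left(-3\right)^{2}\right)\right) = - 2 \left(-1206 - 1 \left(-8 + 9\right)\right) = - 2 \left(-1206 - 1 \cdot 1\right) = - 2 \left(-1206 - 1\right) = \left(-2\right) \left(-1207\right) = 2414$)
$\left(w + 2494\right) - 900 = \left(2414 + 2494\right) - 900 = 4908 - 900 = 4008$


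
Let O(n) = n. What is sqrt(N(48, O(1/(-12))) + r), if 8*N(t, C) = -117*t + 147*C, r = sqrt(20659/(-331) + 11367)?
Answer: sqrt(-4933093586 + 21184*sqrt(1238541758))/2648 ≈ 24.438*I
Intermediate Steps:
r = sqrt(1238541758)/331 (r = sqrt(20659*(-1/331) + 11367) = sqrt(-20659/331 + 11367) = sqrt(3741818/331) = sqrt(1238541758)/331 ≈ 106.32)
N(t, C) = -117*t/8 + 147*C/8 (N(t, C) = (-117*t + 147*C)/8 = -117*t/8 + 147*C/8)
sqrt(N(48, O(1/(-12))) + r) = sqrt((-117/8*48 + (147/8)/(-12)) + sqrt(1238541758)/331) = sqrt((-702 + (147/8)*(-1/12)) + sqrt(1238541758)/331) = sqrt((-702 - 49/32) + sqrt(1238541758)/331) = sqrt(-22513/32 + sqrt(1238541758)/331)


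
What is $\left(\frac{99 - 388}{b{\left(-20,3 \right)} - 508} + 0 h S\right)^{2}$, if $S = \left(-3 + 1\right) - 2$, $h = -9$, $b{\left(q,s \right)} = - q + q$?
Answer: $\frac{83521}{258064} \approx 0.32364$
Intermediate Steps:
$b{\left(q,s \right)} = 0$
$S = -4$ ($S = -2 - 2 = -4$)
$\left(\frac{99 - 388}{b{\left(-20,3 \right)} - 508} + 0 h S\right)^{2} = \left(\frac{99 - 388}{0 - 508} + 0 \left(-9\right) \left(-4\right)\right)^{2} = \left(- \frac{289}{-508} + 0 \left(-4\right)\right)^{2} = \left(\left(-289\right) \left(- \frac{1}{508}\right) + 0\right)^{2} = \left(\frac{289}{508} + 0\right)^{2} = \left(\frac{289}{508}\right)^{2} = \frac{83521}{258064}$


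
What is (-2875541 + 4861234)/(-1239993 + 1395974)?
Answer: 1985693/155981 ≈ 12.730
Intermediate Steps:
(-2875541 + 4861234)/(-1239993 + 1395974) = 1985693/155981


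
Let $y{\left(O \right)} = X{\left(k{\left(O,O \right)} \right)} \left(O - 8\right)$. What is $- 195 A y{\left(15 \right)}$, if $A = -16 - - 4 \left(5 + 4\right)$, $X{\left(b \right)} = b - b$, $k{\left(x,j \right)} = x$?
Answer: $0$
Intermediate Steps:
$X{\left(b \right)} = 0$
$A = 20$ ($A = -16 - \left(-4\right) 9 = -16 - -36 = -16 + 36 = 20$)
$y{\left(O \right)} = 0$ ($y{\left(O \right)} = 0 \left(O - 8\right) = 0 \left(-8 + O\right) = 0$)
$- 195 A y{\left(15 \right)} = \left(-195\right) 20 \cdot 0 = \left(-3900\right) 0 = 0$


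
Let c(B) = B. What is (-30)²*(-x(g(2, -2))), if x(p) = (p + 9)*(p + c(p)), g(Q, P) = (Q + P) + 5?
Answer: -126000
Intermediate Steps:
g(Q, P) = 5 + P + Q (g(Q, P) = (P + Q) + 5 = 5 + P + Q)
x(p) = 2*p*(9 + p) (x(p) = (p + 9)*(p + p) = (9 + p)*(2*p) = 2*p*(9 + p))
(-30)²*(-x(g(2, -2))) = (-30)²*(-2*(5 - 2 + 2)*(9 + (5 - 2 + 2))) = 900*(-2*5*(9 + 5)) = 900*(-2*5*14) = 900*(-1*140) = 900*(-140) = -126000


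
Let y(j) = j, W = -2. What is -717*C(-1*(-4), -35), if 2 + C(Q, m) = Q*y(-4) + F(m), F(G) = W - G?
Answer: -10755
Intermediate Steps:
F(G) = -2 - G
C(Q, m) = -4 - m - 4*Q (C(Q, m) = -2 + (Q*(-4) + (-2 - m)) = -2 + (-4*Q + (-2 - m)) = -2 + (-2 - m - 4*Q) = -4 - m - 4*Q)
-717*C(-1*(-4), -35) = -717*(-4 - 1*(-35) - (-4)*(-4)) = -717*(-4 + 35 - 4*4) = -717*(-4 + 35 - 16) = -717*15 = -10755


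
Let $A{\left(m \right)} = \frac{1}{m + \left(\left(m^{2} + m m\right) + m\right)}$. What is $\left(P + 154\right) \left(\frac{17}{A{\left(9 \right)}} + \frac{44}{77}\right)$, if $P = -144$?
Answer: $\frac{214240}{7} \approx 30606.0$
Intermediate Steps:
$A{\left(m \right)} = \frac{1}{2 m + 2 m^{2}}$ ($A{\left(m \right)} = \frac{1}{m + \left(\left(m^{2} + m^{2}\right) + m\right)} = \frac{1}{m + \left(2 m^{2} + m\right)} = \frac{1}{m + \left(m + 2 m^{2}\right)} = \frac{1}{2 m + 2 m^{2}}$)
$\left(P + 154\right) \left(\frac{17}{A{\left(9 \right)}} + \frac{44}{77}\right) = \left(-144 + 154\right) \left(\frac{17}{\frac{1}{2} \cdot \frac{1}{9} \frac{1}{1 + 9}} + \frac{44}{77}\right) = 10 \left(\frac{17}{\frac{1}{2} \cdot \frac{1}{9} \cdot \frac{1}{10}} + 44 \cdot \frac{1}{77}\right) = 10 \left(\frac{17}{\frac{1}{2} \cdot \frac{1}{9} \cdot \frac{1}{10}} + \frac{4}{7}\right) = 10 \left(17 \frac{1}{\frac{1}{180}} + \frac{4}{7}\right) = 10 \left(17 \cdot 180 + \frac{4}{7}\right) = 10 \left(3060 + \frac{4}{7}\right) = 10 \cdot \frac{21424}{7} = \frac{214240}{7}$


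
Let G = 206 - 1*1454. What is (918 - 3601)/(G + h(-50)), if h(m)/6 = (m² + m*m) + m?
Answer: -2683/28452 ≈ -0.094299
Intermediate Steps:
G = -1248 (G = 206 - 1454 = -1248)
h(m) = 6*m + 12*m² (h(m) = 6*((m² + m*m) + m) = 6*((m² + m²) + m) = 6*(2*m² + m) = 6*(m + 2*m²) = 6*m + 12*m²)
(918 - 3601)/(G + h(-50)) = (918 - 3601)/(-1248 + 6*(-50)*(1 + 2*(-50))) = -2683/(-1248 + 6*(-50)*(1 - 100)) = -2683/(-1248 + 6*(-50)*(-99)) = -2683/(-1248 + 29700) = -2683/28452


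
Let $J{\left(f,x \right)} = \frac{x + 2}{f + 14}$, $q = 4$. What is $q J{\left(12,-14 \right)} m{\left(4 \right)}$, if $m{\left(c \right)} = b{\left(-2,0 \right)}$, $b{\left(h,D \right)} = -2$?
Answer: $\frac{48}{13} \approx 3.6923$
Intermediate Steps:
$m{\left(c \right)} = -2$
$J{\left(f,x \right)} = \frac{2 + x}{14 + f}$
$q J{\left(12,-14 \right)} m{\left(4 \right)} = 4 \frac{2 - 14}{14 + 12} \left(-2\right) = 4 \cdot \frac{1}{26} \left(-12\right) \left(-2\right) = 4 \left(- \frac{6}{13}\right) \left(-2\right) = \left(- \frac{24}{13}\right) \left(-2\right) = \frac{48}{13}$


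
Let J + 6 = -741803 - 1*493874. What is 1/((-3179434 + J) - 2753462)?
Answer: -1/7168579 ≈ -1.3950e-7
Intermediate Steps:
J = -1235683 (J = -6 + (-741803 - 1*493874) = -6 + (-741803 - 493874) = -6 - 1235677 = -1235683)
1/((-3179434 + J) - 2753462) = 1/((-3179434 - 1235683) - 2753462) = 1/(-4415117 - 2753462) = 1/(-7168579) = -1/7168579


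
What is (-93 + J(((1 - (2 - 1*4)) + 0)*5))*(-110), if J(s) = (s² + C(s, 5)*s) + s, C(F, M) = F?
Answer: -40920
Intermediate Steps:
J(s) = s + 2*s² (J(s) = (s² + s*s) + s = (s² + s²) + s = 2*s² + s = s + 2*s²)
(-93 + J(((1 - (2 - 1*4)) + 0)*5))*(-110) = (-93 + (((1 - (2 - 1*4)) + 0)*5)*(1 + 2*(((1 - (2 - 1*4)) + 0)*5)))*(-110) = (-93 + (((1 - (2 - 4)) + 0)*5)*(1 + 2*(((1 - (2 - 4)) + 0)*5)))*(-110) = (-93 + (((1 - 1*(-2)) + 0)*5)*(1 + 2*(((1 - 1*(-2)) + 0)*5)))*(-110) = (-93 + (((1 + 2) + 0)*5)*(1 + 2*(((1 + 2) + 0)*5)))*(-110) = (-93 + ((3 + 0)*5)*(1 + 2*((3 + 0)*5)))*(-110) = (-93 + (3*5)*(1 + 2*(3*5)))*(-110) = (-93 + 15*(1 + 2*15))*(-110) = (-93 + 15*(1 + 30))*(-110) = (-93 + 15*31)*(-110) = (-93 + 465)*(-110) = 372*(-110) = -40920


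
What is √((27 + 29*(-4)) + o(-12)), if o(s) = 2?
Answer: I*√87 ≈ 9.3274*I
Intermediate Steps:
√((27 + 29*(-4)) + o(-12)) = √((27 + 29*(-4)) + 2) = √((27 - 116) + 2) = √(-89 + 2) = √(-87) = I*√87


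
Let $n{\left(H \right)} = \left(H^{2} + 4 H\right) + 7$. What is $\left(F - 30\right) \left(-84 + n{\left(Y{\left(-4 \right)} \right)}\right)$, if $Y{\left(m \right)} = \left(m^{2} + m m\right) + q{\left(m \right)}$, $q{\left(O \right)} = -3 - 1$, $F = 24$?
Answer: $-4914$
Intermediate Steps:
$q{\left(O \right)} = -4$ ($q{\left(O \right)} = -3 - 1 = -4$)
$Y{\left(m \right)} = -4 + 2 m^{2}$ ($Y{\left(m \right)} = \left(m^{2} + m m\right) - 4 = \left(m^{2} + m^{2}\right) - 4 = 2 m^{2} - 4 = -4 + 2 m^{2}$)
$n{\left(H \right)} = 7 + H^{2} + 4 H$
$\left(F - 30\right) \left(-84 + n{\left(Y{\left(-4 \right)} \right)}\right) = \left(24 - 30\right) \left(-84 + \left(7 + \left(-4 + 2 \left(-4\right)^{2}\right)^{2} + 4 \left(-4 + 2 \left(-4\right)^{2}\right)\right)\right) = - 6 \left(-84 + \left(7 + \left(-4 + 2 \cdot 16\right)^{2} + 4 \left(-4 + 2 \cdot 16\right)\right)\right) = - 6 \left(-84 + \left(7 + \left(-4 + 32\right)^{2} + 4 \left(-4 + 32\right)\right)\right) = - 6 \left(-84 + \left(7 + 28^{2} + 4 \cdot 28\right)\right) = - 6 \left(-84 + \left(7 + 784 + 112\right)\right) = - 6 \left(-84 + 903\right) = \left(-6\right) 819 = -4914$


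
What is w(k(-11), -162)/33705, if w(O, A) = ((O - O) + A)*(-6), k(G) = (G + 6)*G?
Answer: 108/3745 ≈ 0.028838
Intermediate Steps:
k(G) = G*(6 + G) (k(G) = (6 + G)*G = G*(6 + G))
w(O, A) = -6*A (w(O, A) = (0 + A)*(-6) = A*(-6) = -6*A)
w(k(-11), -162)/33705 = -6*(-162)/33705 = 972*(1/33705) = 108/3745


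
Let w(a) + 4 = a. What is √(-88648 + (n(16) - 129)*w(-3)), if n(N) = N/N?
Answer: 2*I*√21938 ≈ 296.23*I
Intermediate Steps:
n(N) = 1
w(a) = -4 + a
√(-88648 + (n(16) - 129)*w(-3)) = √(-88648 + (1 - 129)*(-4 - 3)) = √(-88648 - 128*(-7)) = √(-88648 + 896) = √(-87752) = 2*I*√21938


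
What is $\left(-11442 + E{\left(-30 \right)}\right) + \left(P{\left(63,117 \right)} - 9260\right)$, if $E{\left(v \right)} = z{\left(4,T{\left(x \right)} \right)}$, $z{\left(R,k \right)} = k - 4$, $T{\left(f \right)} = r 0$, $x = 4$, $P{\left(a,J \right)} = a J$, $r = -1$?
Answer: $-13335$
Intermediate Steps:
$P{\left(a,J \right)} = J a$
$T{\left(f \right)} = 0$ ($T{\left(f \right)} = \left(-1\right) 0 = 0$)
$z{\left(R,k \right)} = -4 + k$
$E{\left(v \right)} = -4$ ($E{\left(v \right)} = -4 + 0 = -4$)
$\left(-11442 + E{\left(-30 \right)}\right) + \left(P{\left(63,117 \right)} - 9260\right) = \left(-11442 - 4\right) + \left(117 \cdot 63 - 9260\right) = -11446 + \left(7371 - 9260\right) = -11446 - 1889 = -13335$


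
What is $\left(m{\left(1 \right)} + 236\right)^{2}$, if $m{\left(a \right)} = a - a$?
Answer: $55696$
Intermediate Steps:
$m{\left(a \right)} = 0$
$\left(m{\left(1 \right)} + 236\right)^{2} = \left(0 + 236\right)^{2} = 236^{2} = 55696$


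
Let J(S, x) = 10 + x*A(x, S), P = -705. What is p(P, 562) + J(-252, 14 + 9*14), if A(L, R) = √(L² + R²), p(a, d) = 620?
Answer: 630 + 3920*√106 ≈ 40989.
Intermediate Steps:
J(S, x) = 10 + x*√(S² + x²) (J(S, x) = 10 + x*√(x² + S²) = 10 + x*√(S² + x²))
p(P, 562) + J(-252, 14 + 9*14) = 620 + (10 + (14 + 9*14)*√((-252)² + (14 + 9*14)²)) = 620 + (10 + (14 + 126)*√(63504 + (14 + 126)²)) = 620 + (10 + 140*√(63504 + 140²)) = 620 + (10 + 140*√(63504 + 19600)) = 620 + (10 + 140*√83104) = 620 + (10 + 140*(28*√106)) = 620 + (10 + 3920*√106) = 630 + 3920*√106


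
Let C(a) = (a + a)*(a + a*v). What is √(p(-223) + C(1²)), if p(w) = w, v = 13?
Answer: I*√195 ≈ 13.964*I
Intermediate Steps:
C(a) = 28*a² (C(a) = (a + a)*(a + a*13) = (2*a)*(a + 13*a) = (2*a)*(14*a) = 28*a²)
√(p(-223) + C(1²)) = √(-223 + 28*(1²)²) = √(-223 + 28*1²) = √(-223 + 28*1) = √(-223 + 28) = √(-195) = I*√195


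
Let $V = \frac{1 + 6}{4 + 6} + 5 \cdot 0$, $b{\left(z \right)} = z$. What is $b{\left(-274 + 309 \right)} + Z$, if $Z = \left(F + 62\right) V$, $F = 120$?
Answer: $\frac{812}{5} \approx 162.4$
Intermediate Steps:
$V = \frac{7}{10}$ ($V = \frac{7}{10} + 0 = \frac{7}{10} \approx 0.7$)
$Z = \frac{637}{5}$ ($Z = \left(120 + 62\right) \frac{7}{10} = 182 \cdot \frac{7}{10} = \frac{637}{5} \approx 127.4$)
$b{\left(-274 + 309 \right)} + Z = \left(-274 + 309\right) + \frac{637}{5} = 35 + \frac{637}{5} = \frac{812}{5}$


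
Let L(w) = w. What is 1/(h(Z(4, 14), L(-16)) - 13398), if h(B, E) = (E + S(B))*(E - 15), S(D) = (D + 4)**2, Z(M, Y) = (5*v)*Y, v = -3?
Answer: -1/1328418 ≈ -7.5278e-7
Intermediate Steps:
Z(M, Y) = -15*Y (Z(M, Y) = (5*(-3))*Y = -15*Y)
S(D) = (4 + D)**2
h(B, E) = (-15 + E)*(E + (4 + B)**2) (h(B, E) = (E + (4 + B)**2)*(E - 15) = (E + (4 + B)**2)*(-15 + E) = (-15 + E)*(E + (4 + B)**2))
1/(h(Z(4, 14), L(-16)) - 13398) = 1/(((-16)**2 - 15*(-16) - 15*(4 - 15*14)**2 - 16*(4 - 15*14)**2) - 13398) = 1/((256 + 240 - 15*(4 - 210)**2 - 16*(4 - 210)**2) - 13398) = 1/((256 + 240 - 15*(-206)**2 - 16*(-206)**2) - 13398) = 1/((256 + 240 - 15*42436 - 16*42436) - 13398) = 1/((256 + 240 - 636540 - 678976) - 13398) = 1/(-1315020 - 13398) = 1/(-1328418) = -1/1328418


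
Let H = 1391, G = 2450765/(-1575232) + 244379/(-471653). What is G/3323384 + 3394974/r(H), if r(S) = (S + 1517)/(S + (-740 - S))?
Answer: -1550800143648358602353807031/1795072783873952547328 ≈ -8.6392e+5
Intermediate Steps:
G = -1540864285473/742962898496 (G = 2450765*(-1/1575232) + 244379*(-1/471653) = -2450765/1575232 - 244379/471653 = -1540864285473/742962898496 ≈ -2.0739)
r(S) = -41/20 - S/740 (r(S) = (1517 + S)/(-740) = (1517 + S)*(-1/740) = -41/20 - S/740)
G/3323384 + 3394974/r(H) = -1540864285473/742962898496/3323384 + 3394974/(-41/20 - 1/740*1391) = -1540864285473/742962898496*1/3323384 + 3394974/(-41/20 - 1391/740) = -1540864285473/2469151009455230464 + 3394974/(-727/185) = -1540864285473/2469151009455230464 + 3394974*(-185/727) = -1540864285473/2469151009455230464 - 628070190/727 = -1550800143648358602353807031/1795072783873952547328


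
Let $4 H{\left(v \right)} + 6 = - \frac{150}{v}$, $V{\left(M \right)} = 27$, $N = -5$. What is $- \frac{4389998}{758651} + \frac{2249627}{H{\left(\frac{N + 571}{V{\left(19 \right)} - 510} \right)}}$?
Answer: $\frac{113636011398554}{1540820181} \approx 73750.0$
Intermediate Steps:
$H{\left(v \right)} = - \frac{3}{2} - \frac{75}{2 v}$ ($H{\left(v \right)} = - \frac{3}{2} + \frac{\left(-150\right) \frac{1}{v}}{4} = - \frac{3}{2} - \frac{75}{2 v}$)
$- \frac{4389998}{758651} + \frac{2249627}{H{\left(\frac{N + 571}{V{\left(19 \right)} - 510} \right)}} = - \frac{4389998}{758651} + \frac{2249627}{\frac{3}{2} \frac{1}{\left(-5 + 571\right) \frac{1}{27 - 510}} \left(-25 - \frac{-5 + 571}{27 - 510}\right)} = \left(-4389998\right) \frac{1}{758651} + \frac{2249627}{\frac{3}{2} \frac{1}{566 \frac{1}{-483}} \left(-25 - \frac{566}{-483}\right)} = - \frac{4389998}{758651} + \frac{2249627}{\frac{3}{2} \frac{1}{566 \left(- \frac{1}{483}\right)} \left(-25 - 566 \left(- \frac{1}{483}\right)\right)} = - \frac{4389998}{758651} + \frac{2249627}{\frac{3}{2} \frac{1}{- \frac{566}{483}} \left(-25 - - \frac{566}{483}\right)} = - \frac{4389998}{758651} + \frac{2249627}{\frac{3}{2} \left(- \frac{483}{566}\right) \left(-25 + \frac{566}{483}\right)} = - \frac{4389998}{758651} + \frac{2249627}{\frac{3}{2} \left(- \frac{483}{566}\right) \left(- \frac{11509}{483}\right)} = - \frac{4389998}{758651} + \frac{2249627}{\frac{34527}{1132}} = - \frac{4389998}{758651} + 2249627 \cdot \frac{1132}{34527} = - \frac{4389998}{758651} + \frac{149798692}{2031} = \frac{113636011398554}{1540820181}$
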